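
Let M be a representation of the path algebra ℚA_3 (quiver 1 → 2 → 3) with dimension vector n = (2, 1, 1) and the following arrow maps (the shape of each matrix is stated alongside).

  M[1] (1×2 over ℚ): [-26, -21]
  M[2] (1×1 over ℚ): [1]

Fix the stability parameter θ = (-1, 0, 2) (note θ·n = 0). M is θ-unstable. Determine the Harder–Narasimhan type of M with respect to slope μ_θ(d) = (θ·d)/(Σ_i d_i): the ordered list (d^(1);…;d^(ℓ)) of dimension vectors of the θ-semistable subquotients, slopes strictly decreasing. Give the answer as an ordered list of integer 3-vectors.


Barcode: M ≅ I[1,1], I[1,3]. HN layers by μ_θ (3 steps, strictly decreasing):
  μ^(1)=2; μ^(2)=0; μ^(3)=-1

((0, 0, 1); (0, 1, 0); (2, 0, 0))


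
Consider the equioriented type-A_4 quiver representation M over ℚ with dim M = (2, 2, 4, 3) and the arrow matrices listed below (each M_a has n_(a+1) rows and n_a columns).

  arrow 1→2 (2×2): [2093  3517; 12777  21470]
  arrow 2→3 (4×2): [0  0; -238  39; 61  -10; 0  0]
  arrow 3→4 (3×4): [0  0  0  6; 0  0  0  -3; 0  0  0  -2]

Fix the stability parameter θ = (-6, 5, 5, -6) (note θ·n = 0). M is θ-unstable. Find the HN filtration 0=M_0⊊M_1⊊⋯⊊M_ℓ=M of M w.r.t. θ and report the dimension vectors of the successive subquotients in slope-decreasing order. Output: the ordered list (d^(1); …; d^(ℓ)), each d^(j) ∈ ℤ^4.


Via rank(M_{q-1}∘⋯∘M_p): M ≅ I[1,3]^2, I[3,3], I[3,4], I[4,4]^2.
μ_θ-semistable layers: μ^(1)=5; μ^(2)=-1/2; μ^(3)=-6

((0, 2, 3, 0); (0, 0, 1, 1); (2, 0, 0, 2))


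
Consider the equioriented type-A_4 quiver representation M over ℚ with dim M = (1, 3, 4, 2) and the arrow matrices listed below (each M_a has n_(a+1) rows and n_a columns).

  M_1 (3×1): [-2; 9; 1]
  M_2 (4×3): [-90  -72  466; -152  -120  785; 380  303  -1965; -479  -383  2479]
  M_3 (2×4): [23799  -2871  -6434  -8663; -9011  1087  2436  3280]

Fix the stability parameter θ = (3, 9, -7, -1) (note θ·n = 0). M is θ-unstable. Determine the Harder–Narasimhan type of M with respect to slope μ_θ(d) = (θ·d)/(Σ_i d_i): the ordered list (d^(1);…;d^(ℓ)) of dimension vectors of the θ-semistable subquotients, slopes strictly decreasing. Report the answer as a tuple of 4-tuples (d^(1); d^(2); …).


Interval decomposition of M: I[1,4], I[2,3], I[2,4], I[3,3].
HN type (ℓ=3): μ^(1)=1; μ^(2)=1/3; μ^(3)=-7

((1, 2, 2, 1); (0, 1, 1, 1); (0, 0, 1, 0))


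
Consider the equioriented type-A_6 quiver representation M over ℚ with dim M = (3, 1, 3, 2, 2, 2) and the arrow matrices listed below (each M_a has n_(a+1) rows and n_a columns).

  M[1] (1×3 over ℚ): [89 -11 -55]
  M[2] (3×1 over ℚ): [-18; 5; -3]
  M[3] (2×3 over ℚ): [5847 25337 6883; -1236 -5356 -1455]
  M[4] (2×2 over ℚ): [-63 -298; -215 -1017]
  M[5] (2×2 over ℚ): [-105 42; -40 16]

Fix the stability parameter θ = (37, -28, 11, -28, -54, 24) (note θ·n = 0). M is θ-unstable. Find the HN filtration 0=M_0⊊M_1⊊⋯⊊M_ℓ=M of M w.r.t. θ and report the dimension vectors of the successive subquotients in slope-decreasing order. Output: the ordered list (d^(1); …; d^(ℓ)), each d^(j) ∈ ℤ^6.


Via rank(M_{q-1}∘⋯∘M_p): M ≅ I[1,1]^2, I[1,6], I[3,3], I[3,5], I[6,6].
μ_θ-semistable layers: μ^(1)=37; μ^(2)=24; μ^(3)=11; μ^(4)=-62/5; μ^(5)=-71/3

((2, 0, 0, 0, 0, 0); (0, 0, 0, 0, 0, 2); (0, 0, 1, 0, 0, 0); (1, 1, 1, 1, 1, 0); (0, 0, 1, 1, 1, 0))


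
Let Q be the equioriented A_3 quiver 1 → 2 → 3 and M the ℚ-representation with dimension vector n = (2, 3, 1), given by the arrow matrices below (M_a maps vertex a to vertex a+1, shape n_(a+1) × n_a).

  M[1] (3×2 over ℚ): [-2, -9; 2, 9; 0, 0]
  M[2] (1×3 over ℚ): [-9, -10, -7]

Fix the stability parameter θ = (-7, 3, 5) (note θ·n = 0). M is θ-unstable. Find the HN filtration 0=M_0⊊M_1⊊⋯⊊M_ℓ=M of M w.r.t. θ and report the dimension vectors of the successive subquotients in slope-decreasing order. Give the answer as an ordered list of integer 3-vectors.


Barcode: M ≅ I[1,1], I[1,3], I[2,2]^2. HN layers by μ_θ (3 steps, strictly decreasing):
  μ^(1)=5; μ^(2)=3; μ^(3)=-7

((0, 0, 1); (0, 3, 0); (2, 0, 0))


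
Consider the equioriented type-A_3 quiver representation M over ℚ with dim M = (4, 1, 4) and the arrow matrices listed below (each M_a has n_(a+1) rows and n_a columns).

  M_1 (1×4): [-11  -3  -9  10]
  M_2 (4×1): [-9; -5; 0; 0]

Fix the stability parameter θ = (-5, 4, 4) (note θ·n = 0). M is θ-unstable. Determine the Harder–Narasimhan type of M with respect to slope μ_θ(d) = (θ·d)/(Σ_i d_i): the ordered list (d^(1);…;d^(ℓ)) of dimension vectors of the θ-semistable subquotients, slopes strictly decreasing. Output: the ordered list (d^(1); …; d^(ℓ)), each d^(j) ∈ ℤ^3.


Interval decomposition of M: I[1,1]^3, I[1,3], I[3,3]^3.
HN type (ℓ=2): μ^(1)=4; μ^(2)=-5

((0, 1, 4); (4, 0, 0))


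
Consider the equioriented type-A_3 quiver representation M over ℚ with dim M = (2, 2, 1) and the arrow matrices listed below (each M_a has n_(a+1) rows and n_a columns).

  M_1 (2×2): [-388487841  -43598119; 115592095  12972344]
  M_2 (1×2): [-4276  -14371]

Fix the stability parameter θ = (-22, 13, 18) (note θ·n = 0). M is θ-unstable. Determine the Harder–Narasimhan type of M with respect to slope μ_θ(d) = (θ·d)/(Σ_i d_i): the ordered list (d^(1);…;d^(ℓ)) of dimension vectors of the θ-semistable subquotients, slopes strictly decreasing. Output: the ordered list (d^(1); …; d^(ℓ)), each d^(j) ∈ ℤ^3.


Barcode: M ≅ I[1,2], I[1,3]. HN layers by μ_θ (3 steps, strictly decreasing):
  μ^(1)=18; μ^(2)=13; μ^(3)=-22

((0, 0, 1); (0, 2, 0); (2, 0, 0))


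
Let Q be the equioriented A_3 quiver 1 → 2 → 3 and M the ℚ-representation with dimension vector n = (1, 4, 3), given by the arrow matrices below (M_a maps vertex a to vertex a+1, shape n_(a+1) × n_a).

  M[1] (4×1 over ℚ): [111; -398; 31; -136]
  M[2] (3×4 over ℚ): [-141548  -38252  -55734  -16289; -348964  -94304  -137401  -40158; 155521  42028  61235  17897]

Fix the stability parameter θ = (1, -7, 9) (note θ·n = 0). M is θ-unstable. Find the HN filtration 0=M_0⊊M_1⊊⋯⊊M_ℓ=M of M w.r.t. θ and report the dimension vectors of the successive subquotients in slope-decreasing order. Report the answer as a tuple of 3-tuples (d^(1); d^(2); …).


Barcode: M ≅ I[1,3], I[2,2], I[2,3]^2. HN layers by μ_θ (3 steps, strictly decreasing):
  μ^(1)=9; μ^(2)=-3; μ^(3)=-7

((0, 0, 3); (1, 1, 0); (0, 3, 0))


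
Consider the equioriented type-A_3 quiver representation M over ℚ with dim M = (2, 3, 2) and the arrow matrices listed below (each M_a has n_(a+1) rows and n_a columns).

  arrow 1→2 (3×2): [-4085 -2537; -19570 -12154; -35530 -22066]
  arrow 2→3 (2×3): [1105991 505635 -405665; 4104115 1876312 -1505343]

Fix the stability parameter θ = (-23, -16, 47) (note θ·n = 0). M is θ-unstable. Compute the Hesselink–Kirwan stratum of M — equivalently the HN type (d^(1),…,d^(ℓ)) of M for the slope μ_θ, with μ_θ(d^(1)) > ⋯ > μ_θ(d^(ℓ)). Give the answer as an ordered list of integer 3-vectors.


Barcode: M ≅ I[1,1], I[1,3], I[2,2], I[2,3]. HN layers by μ_θ (3 steps, strictly decreasing):
  μ^(1)=47; μ^(2)=-16; μ^(3)=-23

((0, 0, 2); (0, 3, 0); (2, 0, 0))


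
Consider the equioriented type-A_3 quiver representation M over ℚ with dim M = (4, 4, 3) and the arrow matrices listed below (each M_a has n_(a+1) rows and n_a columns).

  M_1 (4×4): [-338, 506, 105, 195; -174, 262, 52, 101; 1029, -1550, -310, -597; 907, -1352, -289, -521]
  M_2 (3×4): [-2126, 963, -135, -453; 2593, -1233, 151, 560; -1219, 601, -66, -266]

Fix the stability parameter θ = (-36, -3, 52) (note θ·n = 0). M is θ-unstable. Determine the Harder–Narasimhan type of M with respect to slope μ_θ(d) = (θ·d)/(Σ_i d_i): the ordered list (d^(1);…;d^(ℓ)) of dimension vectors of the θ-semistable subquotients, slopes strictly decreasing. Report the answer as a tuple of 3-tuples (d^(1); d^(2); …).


Via rank(M_{q-1}∘⋯∘M_p): M ≅ I[1,2], I[1,3]^3.
μ_θ-semistable layers: μ^(1)=52; μ^(2)=-3; μ^(3)=-36

((0, 0, 3); (0, 4, 0); (4, 0, 0))


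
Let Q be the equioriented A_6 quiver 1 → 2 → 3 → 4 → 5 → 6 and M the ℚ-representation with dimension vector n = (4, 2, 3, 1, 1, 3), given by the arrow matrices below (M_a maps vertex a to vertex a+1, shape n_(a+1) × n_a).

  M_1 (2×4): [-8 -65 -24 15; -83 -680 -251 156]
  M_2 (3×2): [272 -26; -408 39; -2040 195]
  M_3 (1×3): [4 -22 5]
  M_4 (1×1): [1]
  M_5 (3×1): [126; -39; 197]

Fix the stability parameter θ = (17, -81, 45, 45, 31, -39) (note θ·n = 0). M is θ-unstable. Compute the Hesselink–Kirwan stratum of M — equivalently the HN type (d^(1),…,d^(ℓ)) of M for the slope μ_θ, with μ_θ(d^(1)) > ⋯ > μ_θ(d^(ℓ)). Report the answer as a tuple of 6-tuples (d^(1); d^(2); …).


Via rank(M_{q-1}∘⋯∘M_p): M ≅ I[1,1]^2, I[1,2], I[1,6], I[3,3]^2, I[6,6]^2.
μ_θ-semistable layers: μ^(1)=45; μ^(2)=41/2; μ^(3)=17; μ^(4)=-32; μ^(5)=-39

((0, 0, 2, 0, 0, 0); (0, 0, 1, 1, 1, 1); (2, 0, 0, 0, 0, 0); (2, 2, 0, 0, 0, 0); (0, 0, 0, 0, 0, 2))


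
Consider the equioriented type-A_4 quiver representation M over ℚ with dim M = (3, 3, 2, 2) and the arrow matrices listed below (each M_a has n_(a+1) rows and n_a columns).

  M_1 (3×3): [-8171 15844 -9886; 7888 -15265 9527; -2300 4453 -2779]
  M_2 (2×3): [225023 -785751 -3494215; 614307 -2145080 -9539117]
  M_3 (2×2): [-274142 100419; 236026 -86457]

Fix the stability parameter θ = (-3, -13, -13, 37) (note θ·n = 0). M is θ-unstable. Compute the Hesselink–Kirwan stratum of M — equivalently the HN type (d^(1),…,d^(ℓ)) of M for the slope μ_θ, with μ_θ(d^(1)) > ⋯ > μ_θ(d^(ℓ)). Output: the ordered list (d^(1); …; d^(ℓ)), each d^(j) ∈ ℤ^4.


Via rank(M_{q-1}∘⋯∘M_p): M ≅ I[1,1], I[1,3], I[1,4], I[2,2], I[4,4].
μ_θ-semistable layers: μ^(1)=37; μ^(2)=-3; μ^(3)=-29/3; μ^(4)=-13

((0, 0, 0, 2); (1, 0, 0, 0); (2, 2, 2, 0); (0, 1, 0, 0))


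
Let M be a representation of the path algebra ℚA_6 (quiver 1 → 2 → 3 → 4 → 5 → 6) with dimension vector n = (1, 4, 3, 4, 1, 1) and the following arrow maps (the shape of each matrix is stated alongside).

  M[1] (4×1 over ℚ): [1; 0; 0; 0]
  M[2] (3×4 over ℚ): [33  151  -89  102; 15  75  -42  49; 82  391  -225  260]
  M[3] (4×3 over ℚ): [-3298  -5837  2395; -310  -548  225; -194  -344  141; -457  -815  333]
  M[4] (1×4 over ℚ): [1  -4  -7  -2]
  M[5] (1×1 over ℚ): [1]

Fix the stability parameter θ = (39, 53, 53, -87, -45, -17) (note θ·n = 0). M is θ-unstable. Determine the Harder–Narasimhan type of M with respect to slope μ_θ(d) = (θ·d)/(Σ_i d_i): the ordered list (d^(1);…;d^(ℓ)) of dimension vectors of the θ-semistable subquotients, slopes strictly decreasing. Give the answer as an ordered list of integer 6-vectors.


Via rank(M_{q-1}∘⋯∘M_p): M ≅ I[1,6], I[2,2], I[2,4]^2, I[4,4].
μ_θ-semistable layers: μ^(1)=53; μ^(2)=19/3; μ^(3)=-2/3; μ^(4)=-87

((0, 1, 0, 0, 0, 0); (0, 2, 2, 2, 0, 0); (1, 1, 1, 1, 1, 1); (0, 0, 0, 1, 0, 0))


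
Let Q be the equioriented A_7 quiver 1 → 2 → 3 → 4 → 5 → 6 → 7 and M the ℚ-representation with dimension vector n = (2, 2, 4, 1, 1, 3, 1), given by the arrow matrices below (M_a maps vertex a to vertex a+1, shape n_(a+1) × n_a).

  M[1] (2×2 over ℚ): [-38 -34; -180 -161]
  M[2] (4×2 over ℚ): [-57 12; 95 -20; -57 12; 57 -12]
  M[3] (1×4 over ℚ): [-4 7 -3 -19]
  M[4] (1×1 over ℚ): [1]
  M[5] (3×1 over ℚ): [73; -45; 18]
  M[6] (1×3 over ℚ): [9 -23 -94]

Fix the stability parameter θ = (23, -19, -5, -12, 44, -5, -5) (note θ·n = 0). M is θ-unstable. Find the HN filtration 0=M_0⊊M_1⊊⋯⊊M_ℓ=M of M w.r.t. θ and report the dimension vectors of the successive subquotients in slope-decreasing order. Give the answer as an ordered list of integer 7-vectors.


Barcode: M ≅ I[1,2], I[1,6], I[3,3]^3, I[6,6], I[6,7]. HN layers by μ_θ (4 steps, strictly decreasing):
  μ^(1)=39/2; μ^(2)=2; μ^(3)=-13/4; μ^(4)=-5

((0, 0, 0, 0, 1, 1, 0); (1, 1, 0, 0, 0, 0, 0); (1, 1, 1, 1, 0, 0, 0); (0, 0, 3, 0, 0, 2, 1))


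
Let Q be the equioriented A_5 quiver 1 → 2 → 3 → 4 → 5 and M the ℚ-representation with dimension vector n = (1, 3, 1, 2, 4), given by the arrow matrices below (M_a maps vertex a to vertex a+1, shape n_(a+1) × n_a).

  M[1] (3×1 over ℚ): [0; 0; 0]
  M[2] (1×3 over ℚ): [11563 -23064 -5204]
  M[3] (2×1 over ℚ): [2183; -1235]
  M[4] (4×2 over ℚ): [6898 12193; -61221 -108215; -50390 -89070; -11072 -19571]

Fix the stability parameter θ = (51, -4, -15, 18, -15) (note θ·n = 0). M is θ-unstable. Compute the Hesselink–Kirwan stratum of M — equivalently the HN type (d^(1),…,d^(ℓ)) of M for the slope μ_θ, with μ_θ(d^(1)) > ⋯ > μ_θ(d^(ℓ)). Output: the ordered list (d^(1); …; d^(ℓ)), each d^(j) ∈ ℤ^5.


Barcode: M ≅ I[1,1], I[2,2]^2, I[2,5], I[4,5], I[5,5]^2. HN layers by μ_θ (5 steps, strictly decreasing):
  μ^(1)=51; μ^(2)=3/2; μ^(3)=-4; μ^(4)=-19/2; μ^(5)=-15

((1, 0, 0, 0, 0); (0, 0, 0, 2, 2); (0, 2, 0, 0, 0); (0, 1, 1, 0, 0); (0, 0, 0, 0, 2))


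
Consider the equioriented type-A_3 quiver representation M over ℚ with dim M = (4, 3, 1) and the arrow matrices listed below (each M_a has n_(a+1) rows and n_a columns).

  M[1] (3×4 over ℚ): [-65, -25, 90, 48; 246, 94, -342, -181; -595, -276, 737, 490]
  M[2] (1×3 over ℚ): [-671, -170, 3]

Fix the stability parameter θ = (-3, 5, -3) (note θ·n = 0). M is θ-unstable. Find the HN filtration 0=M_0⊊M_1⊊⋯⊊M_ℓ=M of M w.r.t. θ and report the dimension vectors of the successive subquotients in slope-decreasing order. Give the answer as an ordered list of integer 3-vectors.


Interval decomposition of M: I[1,1], I[1,2]^2, I[1,3].
HN type (ℓ=3): μ^(1)=5; μ^(2)=1; μ^(3)=-3

((0, 2, 0); (0, 1, 1); (4, 0, 0))


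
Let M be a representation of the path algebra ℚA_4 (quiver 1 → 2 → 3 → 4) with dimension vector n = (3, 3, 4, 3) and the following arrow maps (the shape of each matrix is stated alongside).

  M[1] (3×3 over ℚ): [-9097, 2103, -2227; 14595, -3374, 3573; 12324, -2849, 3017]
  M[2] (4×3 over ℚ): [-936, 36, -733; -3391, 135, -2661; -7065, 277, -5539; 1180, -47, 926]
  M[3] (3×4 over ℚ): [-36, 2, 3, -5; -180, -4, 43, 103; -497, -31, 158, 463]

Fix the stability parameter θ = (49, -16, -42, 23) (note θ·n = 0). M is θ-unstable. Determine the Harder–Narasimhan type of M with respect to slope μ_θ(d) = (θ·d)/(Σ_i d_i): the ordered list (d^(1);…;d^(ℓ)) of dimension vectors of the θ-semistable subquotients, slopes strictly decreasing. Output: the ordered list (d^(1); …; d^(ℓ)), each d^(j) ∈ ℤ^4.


Interval decomposition of M: I[1,4]^3, I[3,3].
HN type (ℓ=3): μ^(1)=23; μ^(2)=-3; μ^(3)=-42

((0, 0, 0, 3); (3, 3, 3, 0); (0, 0, 1, 0))


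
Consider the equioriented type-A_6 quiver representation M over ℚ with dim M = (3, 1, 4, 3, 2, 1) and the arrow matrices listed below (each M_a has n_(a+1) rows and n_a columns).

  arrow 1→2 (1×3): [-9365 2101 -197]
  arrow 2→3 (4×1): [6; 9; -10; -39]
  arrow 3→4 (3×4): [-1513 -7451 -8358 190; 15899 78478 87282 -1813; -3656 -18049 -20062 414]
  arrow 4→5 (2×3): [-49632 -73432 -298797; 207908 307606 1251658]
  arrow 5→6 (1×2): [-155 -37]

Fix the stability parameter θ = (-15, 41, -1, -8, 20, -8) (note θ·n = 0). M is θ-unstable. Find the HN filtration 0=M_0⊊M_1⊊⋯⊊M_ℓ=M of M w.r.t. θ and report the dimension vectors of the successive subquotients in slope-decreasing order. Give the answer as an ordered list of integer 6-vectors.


Interval decomposition of M: I[1,1]^2, I[1,6], I[3,3], I[3,4], I[3,5].
HN type (ℓ=5): μ^(1)=20; μ^(2)=44/5; μ^(3)=-1; μ^(4)=-9/2; μ^(5)=-15

((0, 0, 0, 0, 1, 0); (0, 1, 1, 1, 1, 1); (0, 0, 1, 0, 0, 0); (0, 0, 2, 2, 0, 0); (3, 0, 0, 0, 0, 0))


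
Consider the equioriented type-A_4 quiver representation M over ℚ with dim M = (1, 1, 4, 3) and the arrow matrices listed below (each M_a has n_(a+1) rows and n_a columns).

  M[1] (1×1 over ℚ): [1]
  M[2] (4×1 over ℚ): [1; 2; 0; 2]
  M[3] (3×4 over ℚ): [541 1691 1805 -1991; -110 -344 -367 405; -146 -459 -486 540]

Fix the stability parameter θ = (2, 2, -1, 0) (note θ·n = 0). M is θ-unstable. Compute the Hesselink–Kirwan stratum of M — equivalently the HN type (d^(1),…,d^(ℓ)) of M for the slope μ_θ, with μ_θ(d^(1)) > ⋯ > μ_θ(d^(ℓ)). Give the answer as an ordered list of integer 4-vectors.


Interval decomposition of M: I[1,4], I[3,3], I[3,4]^2.
HN type (ℓ=3): μ^(1)=3/4; μ^(2)=0; μ^(3)=-1

((1, 1, 1, 1); (0, 0, 0, 2); (0, 0, 3, 0))


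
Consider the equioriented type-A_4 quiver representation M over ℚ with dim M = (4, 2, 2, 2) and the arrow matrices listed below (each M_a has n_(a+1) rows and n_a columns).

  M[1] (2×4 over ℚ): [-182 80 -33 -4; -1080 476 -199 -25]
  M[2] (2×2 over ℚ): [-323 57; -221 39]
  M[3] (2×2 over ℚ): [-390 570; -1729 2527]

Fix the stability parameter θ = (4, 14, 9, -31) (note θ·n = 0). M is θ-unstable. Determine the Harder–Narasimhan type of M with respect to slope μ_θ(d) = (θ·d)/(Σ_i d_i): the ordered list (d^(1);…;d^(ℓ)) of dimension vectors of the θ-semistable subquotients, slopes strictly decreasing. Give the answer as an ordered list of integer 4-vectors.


Interval decomposition of M: I[1,1]^2, I[1,2], I[1,3], I[3,4], I[4,4].
HN type (ℓ=5): μ^(1)=14; μ^(2)=23/2; μ^(3)=4; μ^(4)=-11; μ^(5)=-31

((0, 1, 0, 0); (0, 1, 1, 0); (4, 0, 0, 0); (0, 0, 1, 1); (0, 0, 0, 1))


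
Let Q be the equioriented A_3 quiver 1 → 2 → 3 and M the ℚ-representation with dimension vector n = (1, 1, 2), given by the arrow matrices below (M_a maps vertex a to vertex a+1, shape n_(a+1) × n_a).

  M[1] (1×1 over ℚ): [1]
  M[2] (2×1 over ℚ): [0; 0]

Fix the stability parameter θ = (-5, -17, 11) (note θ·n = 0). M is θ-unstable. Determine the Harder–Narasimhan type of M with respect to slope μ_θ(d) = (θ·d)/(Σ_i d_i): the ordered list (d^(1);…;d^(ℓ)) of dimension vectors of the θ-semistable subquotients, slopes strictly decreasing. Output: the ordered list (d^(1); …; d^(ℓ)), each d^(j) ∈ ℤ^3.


Interval decomposition of M: I[1,2], I[3,3]^2.
HN type (ℓ=2): μ^(1)=11; μ^(2)=-11

((0, 0, 2); (1, 1, 0))


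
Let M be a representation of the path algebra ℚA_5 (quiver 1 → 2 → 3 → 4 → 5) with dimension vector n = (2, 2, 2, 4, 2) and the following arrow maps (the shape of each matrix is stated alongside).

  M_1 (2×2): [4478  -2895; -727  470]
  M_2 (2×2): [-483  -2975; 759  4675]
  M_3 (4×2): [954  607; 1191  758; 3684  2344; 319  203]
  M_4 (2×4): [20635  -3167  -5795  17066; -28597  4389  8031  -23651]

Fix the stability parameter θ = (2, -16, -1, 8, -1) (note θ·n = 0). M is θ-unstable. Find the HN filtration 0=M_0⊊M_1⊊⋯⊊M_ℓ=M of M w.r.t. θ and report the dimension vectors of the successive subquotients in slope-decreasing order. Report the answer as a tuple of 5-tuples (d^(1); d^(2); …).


Via rank(M_{q-1}∘⋯∘M_p): M ≅ I[1,2], I[1,5], I[3,5], I[4,4]^2.
μ_θ-semistable layers: μ^(1)=8; μ^(2)=7/2; μ^(3)=-1; μ^(4)=-7

((0, 0, 0, 2, 0); (0, 0, 0, 2, 2); (0, 0, 2, 0, 0); (2, 2, 0, 0, 0))


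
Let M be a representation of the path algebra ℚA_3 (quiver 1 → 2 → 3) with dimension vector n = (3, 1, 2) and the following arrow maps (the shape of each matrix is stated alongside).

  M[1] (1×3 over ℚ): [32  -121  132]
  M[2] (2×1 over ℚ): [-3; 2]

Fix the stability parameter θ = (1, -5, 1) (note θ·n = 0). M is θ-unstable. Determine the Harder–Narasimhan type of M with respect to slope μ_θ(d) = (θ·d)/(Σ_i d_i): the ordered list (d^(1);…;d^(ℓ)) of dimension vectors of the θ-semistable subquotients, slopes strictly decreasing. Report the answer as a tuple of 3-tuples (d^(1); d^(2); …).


Interval decomposition of M: I[1,1]^2, I[1,3], I[3,3].
HN type (ℓ=2): μ^(1)=1; μ^(2)=-2

((2, 0, 2); (1, 1, 0))


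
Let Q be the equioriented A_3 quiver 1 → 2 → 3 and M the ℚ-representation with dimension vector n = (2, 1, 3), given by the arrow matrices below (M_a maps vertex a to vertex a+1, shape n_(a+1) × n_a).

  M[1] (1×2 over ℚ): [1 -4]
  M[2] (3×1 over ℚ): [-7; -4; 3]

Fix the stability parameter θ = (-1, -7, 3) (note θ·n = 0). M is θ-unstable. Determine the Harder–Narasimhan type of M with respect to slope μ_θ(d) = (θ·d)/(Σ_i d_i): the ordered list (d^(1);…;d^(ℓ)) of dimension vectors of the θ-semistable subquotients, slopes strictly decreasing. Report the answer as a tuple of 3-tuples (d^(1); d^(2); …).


Interval decomposition of M: I[1,1], I[1,3], I[3,3]^2.
HN type (ℓ=3): μ^(1)=3; μ^(2)=-1; μ^(3)=-4

((0, 0, 3); (1, 0, 0); (1, 1, 0))


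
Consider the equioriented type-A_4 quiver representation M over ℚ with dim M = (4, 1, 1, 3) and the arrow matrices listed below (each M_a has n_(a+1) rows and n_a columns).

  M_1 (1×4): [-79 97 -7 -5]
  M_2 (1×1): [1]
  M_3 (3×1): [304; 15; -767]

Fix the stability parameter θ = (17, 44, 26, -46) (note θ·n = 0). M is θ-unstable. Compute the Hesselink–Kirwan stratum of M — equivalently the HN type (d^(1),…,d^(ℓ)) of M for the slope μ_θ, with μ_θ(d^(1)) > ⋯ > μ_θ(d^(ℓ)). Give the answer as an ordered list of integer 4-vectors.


Via rank(M_{q-1}∘⋯∘M_p): M ≅ I[1,1]^3, I[1,4], I[4,4]^2.
μ_θ-semistable layers: μ^(1)=17; μ^(2)=41/4; μ^(3)=-46

((3, 0, 0, 0); (1, 1, 1, 1); (0, 0, 0, 2))


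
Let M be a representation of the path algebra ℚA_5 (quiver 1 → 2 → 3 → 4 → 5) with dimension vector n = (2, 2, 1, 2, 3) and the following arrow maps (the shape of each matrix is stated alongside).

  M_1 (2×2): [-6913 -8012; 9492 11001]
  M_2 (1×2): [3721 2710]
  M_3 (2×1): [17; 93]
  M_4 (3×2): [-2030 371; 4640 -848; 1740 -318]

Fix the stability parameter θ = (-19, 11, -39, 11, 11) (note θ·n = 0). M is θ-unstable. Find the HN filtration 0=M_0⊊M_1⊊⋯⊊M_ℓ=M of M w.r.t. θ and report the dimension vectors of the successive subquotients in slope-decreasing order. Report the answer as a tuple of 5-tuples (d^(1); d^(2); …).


Interval decomposition of M: I[1,2], I[1,5], I[4,4], I[5,5]^2.
HN type (ℓ=3): μ^(1)=11; μ^(2)=-14; μ^(3)=-19

((0, 1, 0, 2, 3); (0, 1, 1, 0, 0); (2, 0, 0, 0, 0))


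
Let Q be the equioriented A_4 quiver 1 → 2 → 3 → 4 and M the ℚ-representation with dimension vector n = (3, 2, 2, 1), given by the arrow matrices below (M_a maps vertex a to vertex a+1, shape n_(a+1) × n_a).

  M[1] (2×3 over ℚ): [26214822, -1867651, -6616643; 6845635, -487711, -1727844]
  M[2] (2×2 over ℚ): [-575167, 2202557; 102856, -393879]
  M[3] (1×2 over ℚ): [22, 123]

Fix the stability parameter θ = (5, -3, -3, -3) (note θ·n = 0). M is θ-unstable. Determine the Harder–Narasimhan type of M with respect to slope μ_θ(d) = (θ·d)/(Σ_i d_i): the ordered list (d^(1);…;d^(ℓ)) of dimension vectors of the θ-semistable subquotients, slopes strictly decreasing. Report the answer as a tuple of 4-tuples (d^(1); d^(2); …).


Interval decomposition of M: I[1,1], I[1,3], I[1,4].
HN type (ℓ=3): μ^(1)=5; μ^(2)=-1/3; μ^(3)=-1

((1, 0, 0, 0); (1, 1, 1, 0); (1, 1, 1, 1))


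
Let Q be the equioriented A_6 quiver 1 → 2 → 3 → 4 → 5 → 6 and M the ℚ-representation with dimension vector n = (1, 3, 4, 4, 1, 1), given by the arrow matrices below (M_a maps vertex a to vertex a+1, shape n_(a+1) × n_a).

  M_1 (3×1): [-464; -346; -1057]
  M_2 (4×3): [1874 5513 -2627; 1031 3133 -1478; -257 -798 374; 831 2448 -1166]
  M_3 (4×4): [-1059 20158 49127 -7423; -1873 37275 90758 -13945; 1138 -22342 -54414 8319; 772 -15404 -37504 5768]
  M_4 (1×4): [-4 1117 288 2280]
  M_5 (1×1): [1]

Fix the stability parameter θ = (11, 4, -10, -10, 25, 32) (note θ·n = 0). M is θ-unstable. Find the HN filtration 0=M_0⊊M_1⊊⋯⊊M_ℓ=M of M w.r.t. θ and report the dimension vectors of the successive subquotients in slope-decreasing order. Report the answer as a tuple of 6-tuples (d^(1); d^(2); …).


Via rank(M_{q-1}∘⋯∘M_p): M ≅ I[1,6], I[2,4]^2, I[3,3], I[4,4].
μ_θ-semistable layers: μ^(1)=32; μ^(2)=25; μ^(3)=-5/4; μ^(4)=-16/3; μ^(5)=-10

((0, 0, 0, 0, 0, 1); (0, 0, 0, 0, 1, 0); (1, 1, 1, 1, 0, 0); (0, 2, 2, 2, 0, 0); (0, 0, 1, 1, 0, 0))


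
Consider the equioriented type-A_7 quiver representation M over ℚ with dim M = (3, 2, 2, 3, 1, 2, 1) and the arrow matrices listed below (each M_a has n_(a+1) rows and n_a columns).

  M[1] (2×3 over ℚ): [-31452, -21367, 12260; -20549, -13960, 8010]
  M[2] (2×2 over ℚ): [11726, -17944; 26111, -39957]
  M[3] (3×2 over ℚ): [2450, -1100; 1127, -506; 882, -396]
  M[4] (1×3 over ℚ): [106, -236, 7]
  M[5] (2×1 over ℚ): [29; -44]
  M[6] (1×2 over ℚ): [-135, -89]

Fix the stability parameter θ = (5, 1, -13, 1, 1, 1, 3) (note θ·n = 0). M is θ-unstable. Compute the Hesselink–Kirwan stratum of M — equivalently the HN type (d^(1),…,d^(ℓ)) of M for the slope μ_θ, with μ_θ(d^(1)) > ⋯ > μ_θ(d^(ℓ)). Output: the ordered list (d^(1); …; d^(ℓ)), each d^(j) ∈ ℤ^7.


Via rank(M_{q-1}∘⋯∘M_p): M ≅ I[1,1], I[1,3], I[1,7], I[4,4]^2, I[6,6].
μ_θ-semistable layers: μ^(1)=5; μ^(2)=3; μ^(3)=1; μ^(4)=-7/3

((1, 0, 0, 0, 0, 0, 0); (0, 0, 0, 0, 0, 0, 1); (0, 0, 0, 3, 1, 2, 0); (2, 2, 2, 0, 0, 0, 0))


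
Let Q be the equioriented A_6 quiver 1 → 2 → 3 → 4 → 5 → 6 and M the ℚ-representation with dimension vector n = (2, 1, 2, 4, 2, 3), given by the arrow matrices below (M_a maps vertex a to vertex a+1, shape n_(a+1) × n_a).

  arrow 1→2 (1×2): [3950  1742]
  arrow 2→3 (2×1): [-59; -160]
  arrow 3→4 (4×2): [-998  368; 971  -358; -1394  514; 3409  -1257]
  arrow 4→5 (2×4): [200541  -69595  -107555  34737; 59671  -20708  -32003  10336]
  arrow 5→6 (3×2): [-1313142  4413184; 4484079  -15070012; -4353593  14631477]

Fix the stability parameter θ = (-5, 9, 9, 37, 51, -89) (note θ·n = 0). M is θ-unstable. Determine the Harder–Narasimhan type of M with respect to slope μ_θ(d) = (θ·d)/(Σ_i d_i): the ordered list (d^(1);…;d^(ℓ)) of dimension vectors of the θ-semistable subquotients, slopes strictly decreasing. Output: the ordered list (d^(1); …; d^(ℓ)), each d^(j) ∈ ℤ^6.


Barcode: M ≅ I[1,1], I[1,4], I[3,6], I[4,4], I[4,6], I[6,6]. HN layers by μ_θ (6 steps, strictly decreasing):
  μ^(1)=37; μ^(2)=9; μ^(3)=2; μ^(4)=-1/3; μ^(5)=-5; μ^(6)=-89

((0, 0, 0, 2, 0, 0); (0, 1, 1, 0, 0, 0); (0, 0, 1, 1, 1, 1); (0, 0, 0, 1, 1, 1); (2, 0, 0, 0, 0, 0); (0, 0, 0, 0, 0, 1))


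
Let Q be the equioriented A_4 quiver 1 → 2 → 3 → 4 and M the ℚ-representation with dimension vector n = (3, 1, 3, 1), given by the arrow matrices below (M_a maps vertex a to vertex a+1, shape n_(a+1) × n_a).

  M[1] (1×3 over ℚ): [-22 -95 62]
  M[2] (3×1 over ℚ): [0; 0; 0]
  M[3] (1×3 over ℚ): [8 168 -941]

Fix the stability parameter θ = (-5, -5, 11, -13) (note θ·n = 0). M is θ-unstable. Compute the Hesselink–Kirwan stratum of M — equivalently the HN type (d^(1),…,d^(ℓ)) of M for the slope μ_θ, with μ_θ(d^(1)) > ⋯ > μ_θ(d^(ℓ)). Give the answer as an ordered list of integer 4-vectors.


Barcode: M ≅ I[1,1]^2, I[1,2], I[3,3]^2, I[3,4]. HN layers by μ_θ (3 steps, strictly decreasing):
  μ^(1)=11; μ^(2)=-1; μ^(3)=-5

((0, 0, 2, 0); (0, 0, 1, 1); (3, 1, 0, 0))


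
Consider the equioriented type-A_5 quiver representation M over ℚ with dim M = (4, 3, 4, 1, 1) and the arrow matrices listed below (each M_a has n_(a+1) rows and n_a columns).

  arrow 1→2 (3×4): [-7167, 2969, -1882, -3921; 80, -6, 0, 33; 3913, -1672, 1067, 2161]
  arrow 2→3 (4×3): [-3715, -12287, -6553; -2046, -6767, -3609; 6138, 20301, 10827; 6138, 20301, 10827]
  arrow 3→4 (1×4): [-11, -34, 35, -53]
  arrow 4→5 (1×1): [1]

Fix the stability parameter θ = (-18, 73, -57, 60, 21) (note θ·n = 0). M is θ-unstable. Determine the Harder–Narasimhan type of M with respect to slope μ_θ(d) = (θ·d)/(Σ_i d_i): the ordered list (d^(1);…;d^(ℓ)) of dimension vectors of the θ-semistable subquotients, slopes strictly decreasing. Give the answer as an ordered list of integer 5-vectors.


Interval decomposition of M: I[1,1], I[1,2], I[1,3], I[1,5], I[3,3]^2.
HN type (ℓ=5): μ^(1)=73; μ^(2)=81/2; μ^(3)=8; μ^(4)=-18; μ^(5)=-57

((0, 1, 0, 0, 0); (0, 0, 0, 1, 1); (0, 2, 2, 0, 0); (4, 0, 0, 0, 0); (0, 0, 2, 0, 0))


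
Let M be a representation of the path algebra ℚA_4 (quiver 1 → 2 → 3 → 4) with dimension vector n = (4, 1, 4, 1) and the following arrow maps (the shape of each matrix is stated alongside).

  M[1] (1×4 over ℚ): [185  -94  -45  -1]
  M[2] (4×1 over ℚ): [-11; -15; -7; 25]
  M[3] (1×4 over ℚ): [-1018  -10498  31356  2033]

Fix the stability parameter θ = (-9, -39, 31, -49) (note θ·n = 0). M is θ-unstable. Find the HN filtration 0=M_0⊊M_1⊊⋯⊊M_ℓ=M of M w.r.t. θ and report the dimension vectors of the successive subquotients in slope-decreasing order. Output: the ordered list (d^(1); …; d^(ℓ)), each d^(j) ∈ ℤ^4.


Barcode: M ≅ I[1,1]^3, I[1,4], I[3,3]^3. HN layers by μ_θ (3 steps, strictly decreasing):
  μ^(1)=31; μ^(2)=-9; μ^(3)=-24

((0, 0, 3, 0); (3, 0, 1, 1); (1, 1, 0, 0))


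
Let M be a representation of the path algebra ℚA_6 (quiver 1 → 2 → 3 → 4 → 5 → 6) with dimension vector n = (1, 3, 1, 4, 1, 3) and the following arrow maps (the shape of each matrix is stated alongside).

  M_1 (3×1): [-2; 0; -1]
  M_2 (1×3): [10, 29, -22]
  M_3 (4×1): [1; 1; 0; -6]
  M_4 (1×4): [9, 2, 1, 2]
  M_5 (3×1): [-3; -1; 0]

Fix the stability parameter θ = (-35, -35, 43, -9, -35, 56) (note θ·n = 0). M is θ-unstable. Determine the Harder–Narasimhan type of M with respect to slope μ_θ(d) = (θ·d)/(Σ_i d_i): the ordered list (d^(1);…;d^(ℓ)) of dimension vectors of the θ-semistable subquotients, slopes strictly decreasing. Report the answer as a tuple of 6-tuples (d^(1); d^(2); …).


Interval decomposition of M: I[1,6], I[2,2]^2, I[4,4]^3, I[6,6]^2.
HN type (ℓ=4): μ^(1)=56; μ^(2)=-1/3; μ^(3)=-9; μ^(4)=-35

((0, 0, 0, 0, 0, 3); (0, 0, 1, 1, 1, 0); (0, 0, 0, 3, 0, 0); (1, 3, 0, 0, 0, 0))


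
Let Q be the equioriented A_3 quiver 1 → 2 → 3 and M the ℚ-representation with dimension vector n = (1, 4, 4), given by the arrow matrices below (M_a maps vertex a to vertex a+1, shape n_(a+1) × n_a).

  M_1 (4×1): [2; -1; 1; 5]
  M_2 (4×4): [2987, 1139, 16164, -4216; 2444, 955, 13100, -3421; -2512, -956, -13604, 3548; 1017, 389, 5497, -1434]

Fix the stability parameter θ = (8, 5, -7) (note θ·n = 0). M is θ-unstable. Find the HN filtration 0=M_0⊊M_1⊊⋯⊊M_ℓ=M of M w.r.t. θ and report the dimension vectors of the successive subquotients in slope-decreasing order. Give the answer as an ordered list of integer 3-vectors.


Barcode: M ≅ I[1,3], I[2,2], I[2,3]^2, I[3,3]. HN layers by μ_θ (4 steps, strictly decreasing):
  μ^(1)=5; μ^(2)=2; μ^(3)=-1; μ^(4)=-7

((0, 1, 0); (1, 1, 1); (0, 2, 2); (0, 0, 1))


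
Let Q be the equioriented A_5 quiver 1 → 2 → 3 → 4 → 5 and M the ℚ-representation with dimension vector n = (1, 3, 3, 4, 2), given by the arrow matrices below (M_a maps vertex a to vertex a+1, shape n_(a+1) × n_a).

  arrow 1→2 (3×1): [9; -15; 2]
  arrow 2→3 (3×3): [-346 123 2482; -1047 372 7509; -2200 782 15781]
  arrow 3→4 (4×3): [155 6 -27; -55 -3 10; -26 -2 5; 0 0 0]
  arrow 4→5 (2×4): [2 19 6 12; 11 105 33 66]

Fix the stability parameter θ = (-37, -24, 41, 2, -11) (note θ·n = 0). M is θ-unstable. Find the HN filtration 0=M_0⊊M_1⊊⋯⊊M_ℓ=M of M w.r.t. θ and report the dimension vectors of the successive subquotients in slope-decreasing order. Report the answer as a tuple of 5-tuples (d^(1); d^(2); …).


Via rank(M_{q-1}∘⋯∘M_p): M ≅ I[1,5], I[2,4], I[2,5], I[4,4].
μ_θ-semistable layers: μ^(1)=43/2; μ^(2)=32/3; μ^(3)=2; μ^(4)=-24; μ^(5)=-37

((0, 0, 1, 1, 0); (0, 0, 2, 2, 2); (0, 0, 0, 1, 0); (0, 3, 0, 0, 0); (1, 0, 0, 0, 0))


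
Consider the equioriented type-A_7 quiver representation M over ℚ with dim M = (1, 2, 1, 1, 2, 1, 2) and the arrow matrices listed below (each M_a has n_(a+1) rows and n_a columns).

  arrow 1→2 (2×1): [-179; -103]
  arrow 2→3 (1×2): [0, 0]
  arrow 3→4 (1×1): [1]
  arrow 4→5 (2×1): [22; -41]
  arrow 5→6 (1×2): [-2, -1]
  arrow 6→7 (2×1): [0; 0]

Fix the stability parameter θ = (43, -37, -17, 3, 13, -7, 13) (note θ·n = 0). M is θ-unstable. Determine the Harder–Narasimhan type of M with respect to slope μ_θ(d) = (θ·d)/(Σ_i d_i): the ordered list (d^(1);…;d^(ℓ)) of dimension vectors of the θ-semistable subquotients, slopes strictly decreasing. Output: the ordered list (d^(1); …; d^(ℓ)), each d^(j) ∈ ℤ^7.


Barcode: M ≅ I[1,2], I[2,2], I[3,6], I[5,5], I[7,7]^2. HN layers by μ_θ (4 steps, strictly decreasing):
  μ^(1)=13; μ^(2)=3; μ^(3)=-17; μ^(4)=-37

((0, 0, 0, 0, 1, 0, 2); (1, 1, 0, 1, 1, 1, 0); (0, 0, 1, 0, 0, 0, 0); (0, 1, 0, 0, 0, 0, 0))


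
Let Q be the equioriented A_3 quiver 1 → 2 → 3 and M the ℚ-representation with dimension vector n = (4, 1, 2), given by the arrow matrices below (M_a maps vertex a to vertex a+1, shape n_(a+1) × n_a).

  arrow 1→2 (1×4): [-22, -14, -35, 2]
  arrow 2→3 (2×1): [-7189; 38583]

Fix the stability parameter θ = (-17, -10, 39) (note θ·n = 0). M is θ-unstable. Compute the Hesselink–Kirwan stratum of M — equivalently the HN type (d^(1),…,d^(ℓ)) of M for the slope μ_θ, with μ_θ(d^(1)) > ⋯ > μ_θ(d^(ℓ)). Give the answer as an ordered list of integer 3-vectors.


Via rank(M_{q-1}∘⋯∘M_p): M ≅ I[1,1]^3, I[1,3], I[3,3].
μ_θ-semistable layers: μ^(1)=39; μ^(2)=-10; μ^(3)=-17

((0, 0, 2); (0, 1, 0); (4, 0, 0))


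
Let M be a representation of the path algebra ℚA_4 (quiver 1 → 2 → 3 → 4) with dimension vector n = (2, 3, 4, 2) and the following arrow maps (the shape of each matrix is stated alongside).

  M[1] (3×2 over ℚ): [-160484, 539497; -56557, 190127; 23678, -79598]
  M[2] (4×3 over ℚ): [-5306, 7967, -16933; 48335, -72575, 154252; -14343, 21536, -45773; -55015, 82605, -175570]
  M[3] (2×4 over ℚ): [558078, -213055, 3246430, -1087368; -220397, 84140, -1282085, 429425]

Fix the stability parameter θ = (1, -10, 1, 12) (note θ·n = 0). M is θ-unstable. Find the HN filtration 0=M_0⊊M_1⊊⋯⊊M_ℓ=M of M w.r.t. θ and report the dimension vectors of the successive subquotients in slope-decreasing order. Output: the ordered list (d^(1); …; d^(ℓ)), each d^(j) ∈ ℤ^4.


Via rank(M_{q-1}∘⋯∘M_p): M ≅ I[1,3], I[1,4], I[2,2], I[3,3], I[3,4].
μ_θ-semistable layers: μ^(1)=12; μ^(2)=1; μ^(3)=-9/2; μ^(4)=-10

((0, 0, 0, 2); (0, 0, 4, 0); (2, 2, 0, 0); (0, 1, 0, 0))


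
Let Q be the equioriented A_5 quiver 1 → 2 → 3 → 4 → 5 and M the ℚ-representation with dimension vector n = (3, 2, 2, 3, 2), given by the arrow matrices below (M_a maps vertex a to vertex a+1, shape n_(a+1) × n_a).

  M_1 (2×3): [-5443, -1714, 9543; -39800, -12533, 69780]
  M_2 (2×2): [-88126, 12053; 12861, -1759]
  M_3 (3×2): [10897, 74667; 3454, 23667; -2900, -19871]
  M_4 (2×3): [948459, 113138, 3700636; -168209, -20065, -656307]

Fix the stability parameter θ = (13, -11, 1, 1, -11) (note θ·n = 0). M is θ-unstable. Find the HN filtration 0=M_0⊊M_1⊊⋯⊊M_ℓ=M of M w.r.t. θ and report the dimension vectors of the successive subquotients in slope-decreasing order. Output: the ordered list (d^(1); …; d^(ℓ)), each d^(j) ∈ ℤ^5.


Barcode: M ≅ I[1,1], I[1,5]^2, I[4,4]. HN layers by μ_θ (3 steps, strictly decreasing):
  μ^(1)=13; μ^(2)=1; μ^(3)=-7/5

((1, 0, 0, 0, 0); (0, 0, 0, 1, 0); (2, 2, 2, 2, 2))


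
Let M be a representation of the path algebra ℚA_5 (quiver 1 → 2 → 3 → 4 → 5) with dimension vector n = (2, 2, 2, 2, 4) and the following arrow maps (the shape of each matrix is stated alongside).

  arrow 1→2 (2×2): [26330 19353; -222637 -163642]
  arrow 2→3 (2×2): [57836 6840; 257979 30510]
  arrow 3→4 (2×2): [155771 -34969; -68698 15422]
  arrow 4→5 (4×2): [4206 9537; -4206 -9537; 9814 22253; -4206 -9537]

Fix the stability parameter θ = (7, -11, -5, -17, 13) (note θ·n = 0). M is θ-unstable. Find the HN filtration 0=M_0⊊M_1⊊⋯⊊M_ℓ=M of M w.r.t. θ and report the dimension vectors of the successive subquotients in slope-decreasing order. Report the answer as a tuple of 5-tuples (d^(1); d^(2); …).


Via rank(M_{q-1}∘⋯∘M_p): M ≅ I[1,2], I[1,4], I[3,3], I[4,5], I[5,5]^3.
μ_θ-semistable layers: μ^(1)=13; μ^(2)=-2; μ^(3)=-5; μ^(4)=-13/2; μ^(5)=-17

((0, 0, 0, 0, 4); (1, 1, 0, 0, 0); (0, 0, 1, 0, 0); (1, 1, 1, 1, 0); (0, 0, 0, 1, 0))


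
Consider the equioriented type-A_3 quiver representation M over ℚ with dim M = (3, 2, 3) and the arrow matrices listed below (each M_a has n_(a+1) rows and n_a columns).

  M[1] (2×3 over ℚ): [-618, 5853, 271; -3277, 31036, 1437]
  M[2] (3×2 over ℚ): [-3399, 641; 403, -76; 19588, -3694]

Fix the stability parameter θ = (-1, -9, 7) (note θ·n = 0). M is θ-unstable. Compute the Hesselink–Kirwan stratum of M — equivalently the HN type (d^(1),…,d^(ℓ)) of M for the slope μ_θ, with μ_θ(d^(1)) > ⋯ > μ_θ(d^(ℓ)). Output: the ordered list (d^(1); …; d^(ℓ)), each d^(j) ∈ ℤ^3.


Interval decomposition of M: I[1,1], I[1,3]^2, I[3,3].
HN type (ℓ=3): μ^(1)=7; μ^(2)=-1; μ^(3)=-5

((0, 0, 3); (1, 0, 0); (2, 2, 0))


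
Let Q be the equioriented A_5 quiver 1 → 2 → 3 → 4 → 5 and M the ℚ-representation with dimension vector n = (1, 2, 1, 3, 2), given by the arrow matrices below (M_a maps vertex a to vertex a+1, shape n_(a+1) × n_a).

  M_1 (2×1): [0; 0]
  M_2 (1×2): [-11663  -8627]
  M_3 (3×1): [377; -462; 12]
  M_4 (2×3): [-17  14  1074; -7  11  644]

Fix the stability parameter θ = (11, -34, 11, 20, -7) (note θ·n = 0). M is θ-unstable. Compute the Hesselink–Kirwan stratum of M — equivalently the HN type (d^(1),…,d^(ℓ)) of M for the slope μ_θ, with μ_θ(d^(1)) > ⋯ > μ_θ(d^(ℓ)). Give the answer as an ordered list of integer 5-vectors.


Interval decomposition of M: I[1,1], I[2,2], I[2,5], I[4,4], I[4,5].
HN type (ℓ=5): μ^(1)=20; μ^(2)=11; μ^(3)=8; μ^(4)=13/2; μ^(5)=-34

((0, 0, 0, 1, 0); (1, 0, 0, 0, 0); (0, 0, 1, 1, 1); (0, 0, 0, 1, 1); (0, 2, 0, 0, 0))


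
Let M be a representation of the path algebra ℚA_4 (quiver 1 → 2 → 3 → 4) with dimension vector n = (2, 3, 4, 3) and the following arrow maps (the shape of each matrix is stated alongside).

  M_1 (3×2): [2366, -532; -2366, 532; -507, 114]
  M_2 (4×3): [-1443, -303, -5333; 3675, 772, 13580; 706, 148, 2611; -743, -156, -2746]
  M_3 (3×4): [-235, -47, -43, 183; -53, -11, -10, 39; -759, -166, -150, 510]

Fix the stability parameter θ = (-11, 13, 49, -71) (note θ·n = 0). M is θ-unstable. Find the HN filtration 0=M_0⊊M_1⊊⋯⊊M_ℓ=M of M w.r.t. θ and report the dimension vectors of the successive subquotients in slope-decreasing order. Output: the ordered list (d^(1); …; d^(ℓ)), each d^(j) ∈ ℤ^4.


Barcode: M ≅ I[1,1], I[1,4], I[2,4]^2, I[3,3]. HN layers by μ_θ (3 steps, strictly decreasing):
  μ^(1)=49; μ^(2)=-3; μ^(3)=-11

((0, 0, 1, 0); (0, 3, 3, 3); (2, 0, 0, 0))


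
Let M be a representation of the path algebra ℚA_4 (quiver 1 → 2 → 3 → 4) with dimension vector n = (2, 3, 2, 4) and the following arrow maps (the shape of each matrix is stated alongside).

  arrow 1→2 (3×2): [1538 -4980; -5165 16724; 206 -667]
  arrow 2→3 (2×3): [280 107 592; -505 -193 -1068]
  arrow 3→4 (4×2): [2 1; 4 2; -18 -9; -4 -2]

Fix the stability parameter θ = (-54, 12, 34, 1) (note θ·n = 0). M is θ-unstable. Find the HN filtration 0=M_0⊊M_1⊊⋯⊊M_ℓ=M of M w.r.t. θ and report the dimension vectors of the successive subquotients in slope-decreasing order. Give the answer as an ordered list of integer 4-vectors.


Via rank(M_{q-1}∘⋯∘M_p): M ≅ I[1,2], I[1,4], I[2,3], I[4,4]^3.
μ_θ-semistable layers: μ^(1)=34; μ^(2)=35/2; μ^(3)=12; μ^(4)=1; μ^(5)=-54

((0, 0, 1, 0); (0, 0, 1, 1); (0, 3, 0, 0); (0, 0, 0, 3); (2, 0, 0, 0))
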